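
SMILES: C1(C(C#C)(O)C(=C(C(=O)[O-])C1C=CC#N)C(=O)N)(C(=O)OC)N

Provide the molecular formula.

C14H12N3O6-

Heavy atoms from the SMILES: 14 C, 3 N, 6 O.
Implicit hydrogens by atom environment:
  9 × C: no H
  4 × C: 1 H each → 4
  4 × O: no H
  2 × N: 2 H each → 4
  1 × C: 3 H
  1 × N: no H
  1 × O: 1 H
  1 × O (charge -1): no H
  Total hydrogens = 12.
Net charge -1.
Molecular formula: C14H12N3O6-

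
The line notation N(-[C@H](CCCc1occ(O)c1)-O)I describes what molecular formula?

Heavy atoms from the SMILES: 8 C, 1 I, 1 N, 3 O.
Implicit hydrogens by atom environment:
  3 × C: 2 H each → 6
  2 × C (aromatic): 1 H each → 2
  2 × C (aromatic): no H
  2 × O: 1 H each → 2
  1 × C: 1 H
  1 × I: no H
  1 × N: 1 H
  1 × O (aromatic): no H
  Total hydrogens = 12.
Molecular formula: C8H12INO3

C8H12INO3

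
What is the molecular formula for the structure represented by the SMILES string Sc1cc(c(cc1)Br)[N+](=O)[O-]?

C6H4BrNO2S

Heavy atoms from the SMILES: 1 Br, 6 C, 1 N, 2 O, 1 S.
Implicit hydrogens by atom environment:
  3 × C (aromatic): 1 H each → 3
  3 × C (aromatic): no H
  1 × Br: no H
  1 × N (charge +1): no H
  1 × O: no H
  1 × O (charge -1): no H
  1 × S: 1 H
  Total hydrogens = 4.
Molecular formula: C6H4BrNO2S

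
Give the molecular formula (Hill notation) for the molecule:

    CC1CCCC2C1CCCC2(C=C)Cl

C13H21Cl

Heavy atoms from the SMILES: 13 C, 1 Cl.
Implicit hydrogens by atom environment:
  7 × C: 2 H each → 14
  4 × C: 1 H each → 4
  1 × C: 3 H
  1 × C: no H
  1 × Cl: no H
  Total hydrogens = 21.
Molecular formula: C13H21Cl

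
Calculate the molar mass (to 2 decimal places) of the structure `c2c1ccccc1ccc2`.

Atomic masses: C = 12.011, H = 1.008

128.17

Molecular formula: C10H8.
M = 10×12.011 + 8×1.008 = 128.17 g/mol.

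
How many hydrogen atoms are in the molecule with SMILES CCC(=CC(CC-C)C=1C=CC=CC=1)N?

Hydrogens are implicit in SMILES; fill each atom to its normal valence:
  5 × C (aromatic): 1 H each → 5
  3 × C: 2 H each → 6
  2 × C: 3 H each → 6
  2 × C: 1 H each → 2
  1 × C: no H
  1 × C (aromatic): no H
  1 × N: 2 H
  Total hydrogens = 21.

21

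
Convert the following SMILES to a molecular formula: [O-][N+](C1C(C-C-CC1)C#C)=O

C8H11NO2

Heavy atoms from the SMILES: 8 C, 1 N, 2 O.
Implicit hydrogens by atom environment:
  4 × C: 2 H each → 8
  3 × C: 1 H each → 3
  1 × C: no H
  1 × N (charge +1): no H
  1 × O: no H
  1 × O (charge -1): no H
  Total hydrogens = 11.
Molecular formula: C8H11NO2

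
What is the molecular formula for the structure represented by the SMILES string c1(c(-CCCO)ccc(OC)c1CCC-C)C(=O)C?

C16H24O3

Heavy atoms from the SMILES: 16 C, 3 O.
Implicit hydrogens by atom environment:
  6 × C: 2 H each → 12
  4 × C (aromatic): no H
  3 × C: 3 H each → 9
  2 × C (aromatic): 1 H each → 2
  2 × O: no H
  1 × C: no H
  1 × O: 1 H
  Total hydrogens = 24.
Molecular formula: C16H24O3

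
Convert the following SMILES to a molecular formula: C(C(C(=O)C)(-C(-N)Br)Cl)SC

C6H11BrClNOS

Heavy atoms from the SMILES: 1 Br, 6 C, 1 Cl, 1 N, 1 O, 1 S.
Implicit hydrogens by atom environment:
  2 × C: 3 H each → 6
  2 × C: no H
  1 × Br: no H
  1 × C: 2 H
  1 × C: 1 H
  1 × Cl: no H
  1 × N: 2 H
  1 × O: no H
  1 × S: no H
  Total hydrogens = 11.
Molecular formula: C6H11BrClNOS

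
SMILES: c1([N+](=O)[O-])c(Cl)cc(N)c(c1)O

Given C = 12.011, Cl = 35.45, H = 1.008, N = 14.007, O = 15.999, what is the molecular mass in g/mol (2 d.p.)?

Molecular formula: C6H5ClN2O3.
M = 6×12.011 + 1×35.45 + 5×1.008 + 2×14.007 + 3×15.999 = 188.57 g/mol.

188.57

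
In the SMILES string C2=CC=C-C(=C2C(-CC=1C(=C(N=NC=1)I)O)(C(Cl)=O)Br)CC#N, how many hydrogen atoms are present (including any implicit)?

10

Hydrogens are implicit in SMILES; fill each atom to its normal valence:
  5 × C (aromatic): 1 H each → 5
  5 × C (aromatic): no H
  3 × C: no H
  2 × C: 2 H each → 4
  2 × N (aromatic): no H
  1 × Br: no H
  1 × Cl: no H
  1 × I: no H
  1 × N: no H
  1 × O: 1 H
  1 × O: no H
  Total hydrogens = 10.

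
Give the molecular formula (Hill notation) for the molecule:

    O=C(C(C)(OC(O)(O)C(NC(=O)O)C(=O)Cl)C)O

Heavy atoms from the SMILES: 8 C, 1 Cl, 1 N, 8 O.
Implicit hydrogens by atom environment:
  5 × C: no H
  4 × O: 1 H each → 4
  4 × O: no H
  2 × C: 3 H each → 6
  1 × C: 1 H
  1 × Cl: no H
  1 × N: 1 H
  Total hydrogens = 12.
Molecular formula: C8H12ClNO8

C8H12ClNO8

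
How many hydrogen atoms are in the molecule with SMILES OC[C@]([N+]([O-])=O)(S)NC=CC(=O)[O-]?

7

Hydrogens are implicit in SMILES; fill each atom to its normal valence:
  2 × C: 1 H each → 2
  2 × C: no H
  2 × O: no H
  2 × O (charge -1): no H
  1 × C: 2 H
  1 × N: 1 H
  1 × N (charge +1): no H
  1 × O: 1 H
  1 × S: 1 H
  Total hydrogens = 7.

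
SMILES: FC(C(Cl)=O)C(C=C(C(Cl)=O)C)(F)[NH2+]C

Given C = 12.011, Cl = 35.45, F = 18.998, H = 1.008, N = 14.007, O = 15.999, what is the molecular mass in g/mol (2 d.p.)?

Molecular formula: C8H10Cl2F2NO2+.
M = 8×12.011 + 2×35.45 + 2×18.998 + 10×1.008 + 1×14.007 + 2×15.999 = 261.07 g/mol.

261.07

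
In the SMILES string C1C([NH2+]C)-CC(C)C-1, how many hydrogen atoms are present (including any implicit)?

16

Hydrogens are implicit in SMILES; fill each atom to its normal valence:
  3 × C: 2 H each → 6
  2 × C: 3 H each → 6
  2 × C: 1 H each → 2
  1 × N (charge +1): 2 H
  Total hydrogens = 16.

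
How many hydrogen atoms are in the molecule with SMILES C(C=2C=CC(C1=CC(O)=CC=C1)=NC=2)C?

13

Hydrogens are implicit in SMILES; fill each atom to its normal valence:
  7 × C (aromatic): 1 H each → 7
  4 × C (aromatic): no H
  1 × C: 3 H
  1 × C: 2 H
  1 × N (aromatic): no H
  1 × O: 1 H
  Total hydrogens = 13.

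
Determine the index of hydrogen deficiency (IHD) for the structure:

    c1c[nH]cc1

Molecular formula from the SMILES: C4H5N.
DoU = (2C + 2 + N − H − X)/2 = (2·4 + 2 + 1 − 5 − 0)/2 = 6/2 = 3.
(Structurally: 1 ring(s) + 2 π bond(s) = 3.)

3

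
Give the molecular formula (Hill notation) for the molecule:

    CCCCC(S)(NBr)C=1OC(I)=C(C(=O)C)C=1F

C11H14BrFINO2S

Heavy atoms from the SMILES: 1 Br, 11 C, 1 F, 1 I, 1 N, 2 O, 1 S.
Implicit hydrogens by atom environment:
  4 × C (aromatic): no H
  3 × C: 2 H each → 6
  2 × C: 3 H each → 6
  2 × C: no H
  1 × Br: no H
  1 × F: no H
  1 × I: no H
  1 × N: 1 H
  1 × O (aromatic): no H
  1 × O: no H
  1 × S: 1 H
  Total hydrogens = 14.
Molecular formula: C11H14BrFINO2S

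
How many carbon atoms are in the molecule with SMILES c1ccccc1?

6

The symbol for carbon appears 6 times in the SMILES. Lowercase c denotes aromatic carbon and counts toward C.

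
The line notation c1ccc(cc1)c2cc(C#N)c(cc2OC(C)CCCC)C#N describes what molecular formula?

C20H20N2O

Heavy atoms from the SMILES: 20 C, 2 N, 1 O.
Implicit hydrogens by atom environment:
  7 × C (aromatic): 1 H each → 7
  5 × C (aromatic): no H
  3 × C: 2 H each → 6
  2 × C: 3 H each → 6
  2 × C: no H
  2 × N: no H
  1 × C: 1 H
  1 × O: no H
  Total hydrogens = 20.
Molecular formula: C20H20N2O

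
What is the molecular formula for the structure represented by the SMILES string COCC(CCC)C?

C7H16O

Heavy atoms from the SMILES: 7 C, 1 O.
Implicit hydrogens by atom environment:
  3 × C: 3 H each → 9
  3 × C: 2 H each → 6
  1 × C: 1 H
  1 × O: no H
  Total hydrogens = 16.
Molecular formula: C7H16O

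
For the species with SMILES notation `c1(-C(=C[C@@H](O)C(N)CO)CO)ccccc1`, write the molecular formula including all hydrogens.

C12H17NO3

Heavy atoms from the SMILES: 12 C, 1 N, 3 O.
Implicit hydrogens by atom environment:
  5 × C (aromatic): 1 H each → 5
  3 × C: 1 H each → 3
  3 × O: 1 H each → 3
  2 × C: 2 H each → 4
  1 × C: no H
  1 × C (aromatic): no H
  1 × N: 2 H
  Total hydrogens = 17.
Molecular formula: C12H17NO3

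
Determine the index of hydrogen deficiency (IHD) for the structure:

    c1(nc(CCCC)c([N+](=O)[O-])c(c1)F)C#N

Molecular formula from the SMILES: C10H10FN3O2.
DoU = (2C + 2 + N − H − X)/2 = (2·10 + 2 + 3 − 10 − 1)/2 = 14/2 = 7.
(Structurally: 1 ring(s) + 6 π bond(s) = 7.)

7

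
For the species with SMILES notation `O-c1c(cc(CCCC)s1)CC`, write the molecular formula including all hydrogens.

Heavy atoms from the SMILES: 10 C, 1 O, 1 S.
Implicit hydrogens by atom environment:
  4 × C: 2 H each → 8
  3 × C (aromatic): no H
  2 × C: 3 H each → 6
  1 × C (aromatic): 1 H
  1 × O: 1 H
  1 × S (aromatic): no H
  Total hydrogens = 16.
Molecular formula: C10H16OS

C10H16OS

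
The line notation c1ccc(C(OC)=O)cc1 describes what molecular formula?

C8H8O2

Heavy atoms from the SMILES: 8 C, 2 O.
Implicit hydrogens by atom environment:
  5 × C (aromatic): 1 H each → 5
  2 × O: no H
  1 × C: 3 H
  1 × C (aromatic): no H
  1 × C: no H
  Total hydrogens = 8.
Molecular formula: C8H8O2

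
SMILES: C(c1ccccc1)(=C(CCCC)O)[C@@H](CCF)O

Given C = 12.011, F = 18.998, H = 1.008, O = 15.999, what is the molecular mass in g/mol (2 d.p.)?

Molecular formula: C15H21FO2.
M = 15×12.011 + 1×18.998 + 21×1.008 + 2×15.999 = 252.33 g/mol.

252.33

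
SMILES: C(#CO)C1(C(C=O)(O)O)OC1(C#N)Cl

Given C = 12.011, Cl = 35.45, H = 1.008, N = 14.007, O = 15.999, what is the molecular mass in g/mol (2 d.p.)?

Molecular formula: C7H4ClNO5.
M = 7×12.011 + 1×35.45 + 4×1.008 + 1×14.007 + 5×15.999 = 217.56 g/mol.

217.56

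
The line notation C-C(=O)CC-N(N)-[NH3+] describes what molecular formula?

C4H12N3O+

Heavy atoms from the SMILES: 4 C, 3 N, 1 O.
Implicit hydrogens by atom environment:
  2 × C: 2 H each → 4
  1 × C: 3 H
  1 × C: no H
  1 × N (charge +1): 3 H
  1 × N: 2 H
  1 × N: no H
  1 × O: no H
  Total hydrogens = 12.
Net charge +1.
Molecular formula: C4H12N3O+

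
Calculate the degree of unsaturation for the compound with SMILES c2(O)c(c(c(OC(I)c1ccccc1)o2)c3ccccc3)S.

11

Molecular formula from the SMILES: C17H13IO3S.
DoU = (2C + 2 + N − H − X)/2 = (2·17 + 2 + 0 − 13 − 1)/2 = 22/2 = 11.
(Structurally: 3 ring(s) + 8 π bond(s) = 11.)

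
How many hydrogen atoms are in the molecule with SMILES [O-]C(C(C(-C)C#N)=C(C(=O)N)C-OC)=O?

Hydrogens are implicit in SMILES; fill each atom to its normal valence:
  5 × C: no H
  3 × O: no H
  2 × C: 3 H each → 6
  1 × C: 2 H
  1 × C: 1 H
  1 × N: 2 H
  1 × N: no H
  1 × O (charge -1): no H
  Total hydrogens = 11.

11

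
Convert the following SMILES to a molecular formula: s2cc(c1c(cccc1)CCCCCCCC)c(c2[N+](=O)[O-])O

Heavy atoms from the SMILES: 18 C, 1 N, 3 O, 1 S.
Implicit hydrogens by atom environment:
  7 × C: 2 H each → 14
  5 × C (aromatic): 1 H each → 5
  5 × C (aromatic): no H
  1 × C: 3 H
  1 × N (charge +1): no H
  1 × O: 1 H
  1 × O: no H
  1 × O (charge -1): no H
  1 × S (aromatic): no H
  Total hydrogens = 23.
Molecular formula: C18H23NO3S

C18H23NO3S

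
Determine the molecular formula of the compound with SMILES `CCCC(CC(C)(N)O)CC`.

C9H21NO

Heavy atoms from the SMILES: 9 C, 1 N, 1 O.
Implicit hydrogens by atom environment:
  4 × C: 2 H each → 8
  3 × C: 3 H each → 9
  1 × C: 1 H
  1 × C: no H
  1 × N: 2 H
  1 × O: 1 H
  Total hydrogens = 21.
Molecular formula: C9H21NO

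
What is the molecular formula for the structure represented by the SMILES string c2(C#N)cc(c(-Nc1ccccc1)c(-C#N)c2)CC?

C16H13N3

Heavy atoms from the SMILES: 16 C, 3 N.
Implicit hydrogens by atom environment:
  7 × C (aromatic): 1 H each → 7
  5 × C (aromatic): no H
  2 × C: no H
  2 × N: no H
  1 × C: 3 H
  1 × C: 2 H
  1 × N: 1 H
  Total hydrogens = 13.
Molecular formula: C16H13N3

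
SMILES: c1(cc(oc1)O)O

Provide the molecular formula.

C4H4O3

Heavy atoms from the SMILES: 4 C, 3 O.
Implicit hydrogens by atom environment:
  2 × C (aromatic): 1 H each → 2
  2 × C (aromatic): no H
  2 × O: 1 H each → 2
  1 × O (aromatic): no H
  Total hydrogens = 4.
Molecular formula: C4H4O3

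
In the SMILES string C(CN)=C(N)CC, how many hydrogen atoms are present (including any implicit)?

12

Hydrogens are implicit in SMILES; fill each atom to its normal valence:
  2 × C: 2 H each → 4
  2 × N: 2 H each → 4
  1 × C: 3 H
  1 × C: 1 H
  1 × C: no H
  Total hydrogens = 12.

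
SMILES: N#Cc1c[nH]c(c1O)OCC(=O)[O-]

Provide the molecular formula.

C7H5N2O4-

Heavy atoms from the SMILES: 7 C, 2 N, 4 O.
Implicit hydrogens by atom environment:
  3 × C (aromatic): no H
  2 × C: no H
  2 × O: no H
  1 × C: 2 H
  1 × C (aromatic): 1 H
  1 × N (aromatic): 1 H
  1 × N: no H
  1 × O: 1 H
  1 × O (charge -1): no H
  Total hydrogens = 5.
Net charge -1.
Molecular formula: C7H5N2O4-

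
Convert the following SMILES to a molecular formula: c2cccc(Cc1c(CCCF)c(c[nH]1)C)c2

Heavy atoms from the SMILES: 15 C, 1 F, 1 N.
Implicit hydrogens by atom environment:
  6 × C (aromatic): 1 H each → 6
  4 × C: 2 H each → 8
  4 × C (aromatic): no H
  1 × C: 3 H
  1 × F: no H
  1 × N (aromatic): 1 H
  Total hydrogens = 18.
Molecular formula: C15H18FN

C15H18FN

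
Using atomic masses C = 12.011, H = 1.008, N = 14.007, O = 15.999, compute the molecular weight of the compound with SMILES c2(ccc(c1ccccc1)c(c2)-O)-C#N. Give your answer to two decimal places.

195.22

Molecular formula: C13H9NO.
M = 13×12.011 + 9×1.008 + 1×14.007 + 1×15.999 = 195.22 g/mol.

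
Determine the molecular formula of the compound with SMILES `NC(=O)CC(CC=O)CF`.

Heavy atoms from the SMILES: 6 C, 1 F, 1 N, 2 O.
Implicit hydrogens by atom environment:
  3 × C: 2 H each → 6
  2 × C: 1 H each → 2
  2 × O: no H
  1 × C: no H
  1 × F: no H
  1 × N: 2 H
  Total hydrogens = 10.
Molecular formula: C6H10FNO2

C6H10FNO2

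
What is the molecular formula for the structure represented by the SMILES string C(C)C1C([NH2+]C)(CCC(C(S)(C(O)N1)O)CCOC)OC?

C14H31N2O4S+

Heavy atoms from the SMILES: 14 C, 2 N, 4 O, 1 S.
Implicit hydrogens by atom environment:
  5 × C: 2 H each → 10
  4 × C: 3 H each → 12
  3 × C: 1 H each → 3
  2 × C: no H
  2 × O: 1 H each → 2
  2 × O: no H
  1 × N (charge +1): 2 H
  1 × N: 1 H
  1 × S: 1 H
  Total hydrogens = 31.
Net charge +1.
Molecular formula: C14H31N2O4S+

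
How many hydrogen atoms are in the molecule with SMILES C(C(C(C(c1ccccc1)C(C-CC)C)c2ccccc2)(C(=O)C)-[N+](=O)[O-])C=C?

Hydrogens are implicit in SMILES; fill each atom to its normal valence:
  10 × C (aromatic): 1 H each → 10
  4 × C: 2 H each → 8
  4 × C: 1 H each → 4
  3 × C: 3 H each → 9
  2 × C: no H
  2 × C (aromatic): no H
  2 × O: no H
  1 × N (charge +1): no H
  1 × O (charge -1): no H
  Total hydrogens = 31.

31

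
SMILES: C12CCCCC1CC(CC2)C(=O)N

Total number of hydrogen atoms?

Hydrogens are implicit in SMILES; fill each atom to its normal valence:
  7 × C: 2 H each → 14
  3 × C: 1 H each → 3
  1 × C: no H
  1 × N: 2 H
  1 × O: no H
  Total hydrogens = 19.

19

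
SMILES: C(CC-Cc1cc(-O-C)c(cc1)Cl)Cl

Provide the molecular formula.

C11H14Cl2O

Heavy atoms from the SMILES: 11 C, 2 Cl, 1 O.
Implicit hydrogens by atom environment:
  4 × C: 2 H each → 8
  3 × C (aromatic): 1 H each → 3
  3 × C (aromatic): no H
  2 × Cl: no H
  1 × C: 3 H
  1 × O: no H
  Total hydrogens = 14.
Molecular formula: C11H14Cl2O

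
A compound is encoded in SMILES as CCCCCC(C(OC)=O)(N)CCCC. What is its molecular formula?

C12H25NO2

Heavy atoms from the SMILES: 12 C, 1 N, 2 O.
Implicit hydrogens by atom environment:
  7 × C: 2 H each → 14
  3 × C: 3 H each → 9
  2 × C: no H
  2 × O: no H
  1 × N: 2 H
  Total hydrogens = 25.
Molecular formula: C12H25NO2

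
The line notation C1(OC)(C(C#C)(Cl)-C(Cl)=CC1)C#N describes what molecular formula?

C9H7Cl2NO

Heavy atoms from the SMILES: 9 C, 2 Cl, 1 N, 1 O.
Implicit hydrogens by atom environment:
  5 × C: no H
  2 × C: 1 H each → 2
  2 × Cl: no H
  1 × C: 3 H
  1 × C: 2 H
  1 × N: no H
  1 × O: no H
  Total hydrogens = 7.
Molecular formula: C9H7Cl2NO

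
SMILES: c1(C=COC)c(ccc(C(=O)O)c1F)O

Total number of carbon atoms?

10

The symbol for carbon appears 10 times in the SMILES. Lowercase c denotes aromatic carbon and counts toward C.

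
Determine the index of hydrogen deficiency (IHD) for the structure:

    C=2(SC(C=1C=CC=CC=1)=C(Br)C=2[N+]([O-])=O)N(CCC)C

8

Molecular formula from the SMILES: C14H15BrN2O2S.
DoU = (2C + 2 + N − H − X)/2 = (2·14 + 2 + 2 − 15 − 1)/2 = 16/2 = 8.
(Structurally: 2 ring(s) + 6 π bond(s) = 8.)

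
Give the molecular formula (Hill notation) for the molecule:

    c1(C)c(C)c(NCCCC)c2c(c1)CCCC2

Heavy atoms from the SMILES: 16 C, 1 N.
Implicit hydrogens by atom environment:
  7 × C: 2 H each → 14
  5 × C (aromatic): no H
  3 × C: 3 H each → 9
  1 × C (aromatic): 1 H
  1 × N: 1 H
  Total hydrogens = 25.
Molecular formula: C16H25N

C16H25N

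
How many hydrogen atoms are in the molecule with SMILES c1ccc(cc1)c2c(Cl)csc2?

7

Hydrogens are implicit in SMILES; fill each atom to its normal valence:
  7 × C (aromatic): 1 H each → 7
  3 × C (aromatic): no H
  1 × Cl: no H
  1 × S (aromatic): no H
  Total hydrogens = 7.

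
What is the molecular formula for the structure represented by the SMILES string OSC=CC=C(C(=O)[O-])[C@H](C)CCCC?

Heavy atoms from the SMILES: 11 C, 3 O, 1 S.
Implicit hydrogens by atom environment:
  4 × C: 1 H each → 4
  3 × C: 2 H each → 6
  2 × C: 3 H each → 6
  2 × C: no H
  1 × O: 1 H
  1 × O: no H
  1 × O (charge -1): no H
  1 × S: no H
  Total hydrogens = 17.
Net charge -1.
Molecular formula: C11H17O3S-

C11H17O3S-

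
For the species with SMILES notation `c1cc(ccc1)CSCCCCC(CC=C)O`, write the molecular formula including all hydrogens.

C15H22OS

Heavy atoms from the SMILES: 15 C, 1 O, 1 S.
Implicit hydrogens by atom environment:
  7 × C: 2 H each → 14
  5 × C (aromatic): 1 H each → 5
  2 × C: 1 H each → 2
  1 × C (aromatic): no H
  1 × O: 1 H
  1 × S: no H
  Total hydrogens = 22.
Molecular formula: C15H22OS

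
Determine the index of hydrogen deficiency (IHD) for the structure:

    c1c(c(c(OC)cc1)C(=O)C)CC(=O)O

6

Molecular formula from the SMILES: C11H12O4.
DoU = (2C + 2 + N − H − X)/2 = (2·11 + 2 + 0 − 12 − 0)/2 = 12/2 = 6.
(Structurally: 1 ring(s) + 5 π bond(s) = 6.)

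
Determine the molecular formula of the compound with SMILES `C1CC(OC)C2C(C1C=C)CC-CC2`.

Heavy atoms from the SMILES: 13 C, 1 O.
Implicit hydrogens by atom environment:
  7 × C: 2 H each → 14
  5 × C: 1 H each → 5
  1 × C: 3 H
  1 × O: no H
  Total hydrogens = 22.
Molecular formula: C13H22O

C13H22O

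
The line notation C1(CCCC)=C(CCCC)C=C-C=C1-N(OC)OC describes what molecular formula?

Heavy atoms from the SMILES: 16 C, 1 N, 2 O.
Implicit hydrogens by atom environment:
  6 × C: 2 H each → 12
  4 × C: 3 H each → 12
  3 × C (aromatic): 1 H each → 3
  3 × C (aromatic): no H
  2 × O: no H
  1 × N: no H
  Total hydrogens = 27.
Molecular formula: C16H27NO2

C16H27NO2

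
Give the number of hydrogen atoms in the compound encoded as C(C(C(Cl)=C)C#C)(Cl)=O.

Hydrogens are implicit in SMILES; fill each atom to its normal valence:
  3 × C: no H
  2 × C: 1 H each → 2
  2 × Cl: no H
  1 × C: 2 H
  1 × O: no H
  Total hydrogens = 4.

4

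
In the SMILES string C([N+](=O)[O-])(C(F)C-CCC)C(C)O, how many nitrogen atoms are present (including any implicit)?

The symbol for nitrogen appears 1 time in the SMILES.

1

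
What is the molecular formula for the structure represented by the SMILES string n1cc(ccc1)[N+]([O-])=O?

Heavy atoms from the SMILES: 5 C, 2 N, 2 O.
Implicit hydrogens by atom environment:
  4 × C (aromatic): 1 H each → 4
  1 × C (aromatic): no H
  1 × N (aromatic): no H
  1 × N (charge +1): no H
  1 × O: no H
  1 × O (charge -1): no H
  Total hydrogens = 4.
Molecular formula: C5H4N2O2

C5H4N2O2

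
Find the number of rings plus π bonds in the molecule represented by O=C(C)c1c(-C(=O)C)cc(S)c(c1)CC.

6

Molecular formula from the SMILES: C12H14O2S.
DoU = (2C + 2 + N − H − X)/2 = (2·12 + 2 + 0 − 14 − 0)/2 = 12/2 = 6.
(Structurally: 1 ring(s) + 5 π bond(s) = 6.)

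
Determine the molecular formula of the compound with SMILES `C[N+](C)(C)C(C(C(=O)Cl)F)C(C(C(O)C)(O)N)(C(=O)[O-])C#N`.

Heavy atoms from the SMILES: 12 C, 1 Cl, 1 F, 3 N, 5 O.
Implicit hydrogens by atom environment:
  5 × C: no H
  4 × C: 3 H each → 12
  3 × C: 1 H each → 3
  2 × O: 1 H each → 2
  2 × O: no H
  1 × Cl: no H
  1 × F: no H
  1 × N: 2 H
  1 × N (charge +1): no H
  1 × N: no H
  1 × O (charge -1): no H
  Total hydrogens = 19.
Molecular formula: C12H19ClFN3O5

C12H19ClFN3O5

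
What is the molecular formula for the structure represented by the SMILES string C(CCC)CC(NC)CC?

C9H21N

Heavy atoms from the SMILES: 9 C, 1 N.
Implicit hydrogens by atom environment:
  5 × C: 2 H each → 10
  3 × C: 3 H each → 9
  1 × C: 1 H
  1 × N: 1 H
  Total hydrogens = 21.
Molecular formula: C9H21N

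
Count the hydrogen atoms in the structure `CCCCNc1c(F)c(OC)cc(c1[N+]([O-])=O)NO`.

Hydrogens are implicit in SMILES; fill each atom to its normal valence:
  5 × C (aromatic): no H
  3 × C: 2 H each → 6
  2 × C: 3 H each → 6
  2 × N: 1 H each → 2
  2 × O: no H
  1 × C (aromatic): 1 H
  1 × F: no H
  1 × N (charge +1): no H
  1 × O: 1 H
  1 × O (charge -1): no H
  Total hydrogens = 16.

16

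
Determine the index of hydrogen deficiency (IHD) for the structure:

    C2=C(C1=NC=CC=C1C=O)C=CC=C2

Molecular formula from the SMILES: C12H9NO.
DoU = (2C + 2 + N − H − X)/2 = (2·12 + 2 + 1 − 9 − 0)/2 = 18/2 = 9.
(Structurally: 2 ring(s) + 7 π bond(s) = 9.)

9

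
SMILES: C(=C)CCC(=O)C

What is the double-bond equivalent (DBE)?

Molecular formula from the SMILES: C6H10O.
DoU = (2C + 2 + N − H − X)/2 = (2·6 + 2 + 0 − 10 − 0)/2 = 4/2 = 2.
(Structurally: 0 ring(s) + 2 π bond(s) = 2.)

2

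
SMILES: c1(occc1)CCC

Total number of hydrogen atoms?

Hydrogens are implicit in SMILES; fill each atom to its normal valence:
  3 × C (aromatic): 1 H each → 3
  2 × C: 2 H each → 4
  1 × C: 3 H
  1 × C (aromatic): no H
  1 × O (aromatic): no H
  Total hydrogens = 10.

10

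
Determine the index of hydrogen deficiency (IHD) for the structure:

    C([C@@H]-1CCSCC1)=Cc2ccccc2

Molecular formula from the SMILES: C13H16S.
DoU = (2C + 2 + N − H − X)/2 = (2·13 + 2 + 0 − 16 − 0)/2 = 12/2 = 6.
(Structurally: 2 ring(s) + 4 π bond(s) = 6.)

6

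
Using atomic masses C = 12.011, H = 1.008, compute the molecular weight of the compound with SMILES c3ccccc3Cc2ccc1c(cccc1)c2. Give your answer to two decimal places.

218.30

Molecular formula: C17H14.
M = 17×12.011 + 14×1.008 = 218.30 g/mol.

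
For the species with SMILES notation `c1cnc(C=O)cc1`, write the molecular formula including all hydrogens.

Heavy atoms from the SMILES: 6 C, 1 N, 1 O.
Implicit hydrogens by atom environment:
  4 × C (aromatic): 1 H each → 4
  1 × C: 1 H
  1 × C (aromatic): no H
  1 × N (aromatic): no H
  1 × O: no H
  Total hydrogens = 5.
Molecular formula: C6H5NO

C6H5NO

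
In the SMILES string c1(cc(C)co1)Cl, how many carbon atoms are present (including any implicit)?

5

The symbol for carbon appears 5 times in the SMILES. Lowercase c denotes aromatic carbon and counts toward C.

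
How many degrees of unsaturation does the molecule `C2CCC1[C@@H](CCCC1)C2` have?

Molecular formula from the SMILES: C10H18.
DoU = (2C + 2 + N − H − X)/2 = (2·10 + 2 + 0 − 18 − 0)/2 = 4/2 = 2.
(Structurally: 2 ring(s) + 0 π bond(s) = 2.)

2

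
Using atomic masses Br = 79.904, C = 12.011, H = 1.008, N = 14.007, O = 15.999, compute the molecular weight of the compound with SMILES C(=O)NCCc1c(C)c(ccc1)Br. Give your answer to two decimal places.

Molecular formula: C10H12BrNO.
M = 1×79.904 + 10×12.011 + 12×1.008 + 1×14.007 + 1×15.999 = 242.12 g/mol.

242.12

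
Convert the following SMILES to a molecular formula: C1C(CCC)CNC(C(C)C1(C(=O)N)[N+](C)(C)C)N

C14H31N4O+

Heavy atoms from the SMILES: 14 C, 4 N, 1 O.
Implicit hydrogens by atom environment:
  5 × C: 3 H each → 15
  4 × C: 2 H each → 8
  3 × C: 1 H each → 3
  2 × C: no H
  2 × N: 2 H each → 4
  1 × N: 1 H
  1 × N (charge +1): no H
  1 × O: no H
  Total hydrogens = 31.
Net charge +1.
Molecular formula: C14H31N4O+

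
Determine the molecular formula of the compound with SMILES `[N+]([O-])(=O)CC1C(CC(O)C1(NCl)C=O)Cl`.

C7H10Cl2N2O4

Heavy atoms from the SMILES: 7 C, 2 Cl, 2 N, 4 O.
Implicit hydrogens by atom environment:
  4 × C: 1 H each → 4
  2 × C: 2 H each → 4
  2 × Cl: no H
  2 × O: no H
  1 × C: no H
  1 × N: 1 H
  1 × N (charge +1): no H
  1 × O: 1 H
  1 × O (charge -1): no H
  Total hydrogens = 10.
Molecular formula: C7H10Cl2N2O4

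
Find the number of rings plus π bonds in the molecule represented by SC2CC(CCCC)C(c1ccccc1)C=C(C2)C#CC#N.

10

Molecular formula from the SMILES: C20H23NS.
DoU = (2C + 2 + N − H − X)/2 = (2·20 + 2 + 1 − 23 − 0)/2 = 20/2 = 10.
(Structurally: 2 ring(s) + 8 π bond(s) = 10.)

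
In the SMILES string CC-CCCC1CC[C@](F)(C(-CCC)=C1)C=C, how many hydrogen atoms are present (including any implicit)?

Hydrogens are implicit in SMILES; fill each atom to its normal valence:
  9 × C: 2 H each → 18
  3 × C: 1 H each → 3
  2 × C: 3 H each → 6
  2 × C: no H
  1 × F: no H
  Total hydrogens = 27.

27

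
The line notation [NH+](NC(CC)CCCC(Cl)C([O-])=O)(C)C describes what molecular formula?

Heavy atoms from the SMILES: 10 C, 1 Cl, 2 N, 2 O.
Implicit hydrogens by atom environment:
  4 × C: 2 H each → 8
  3 × C: 3 H each → 9
  2 × C: 1 H each → 2
  1 × C: no H
  1 × Cl: no H
  1 × N: 1 H
  1 × N (charge +1): 1 H
  1 × O: no H
  1 × O (charge -1): no H
  Total hydrogens = 21.
Molecular formula: C10H21ClN2O2

C10H21ClN2O2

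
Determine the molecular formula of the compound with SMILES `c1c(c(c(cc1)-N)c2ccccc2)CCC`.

Heavy atoms from the SMILES: 15 C, 1 N.
Implicit hydrogens by atom environment:
  8 × C (aromatic): 1 H each → 8
  4 × C (aromatic): no H
  2 × C: 2 H each → 4
  1 × C: 3 H
  1 × N: 2 H
  Total hydrogens = 17.
Molecular formula: C15H17N

C15H17N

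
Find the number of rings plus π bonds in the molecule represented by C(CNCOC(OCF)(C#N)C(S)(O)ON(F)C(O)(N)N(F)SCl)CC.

2

Molecular formula from the SMILES: C10H19ClF3N5O5S2.
DoU = (2C + 2 + N − H − X)/2 = (2·10 + 2 + 5 − 19 − 4)/2 = 4/2 = 2.
(Structurally: 0 ring(s) + 2 π bond(s) = 2.)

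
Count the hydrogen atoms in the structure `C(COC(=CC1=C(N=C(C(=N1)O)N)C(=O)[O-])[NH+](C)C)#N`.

Hydrogens are implicit in SMILES; fill each atom to its normal valence:
  4 × C (aromatic): no H
  3 × C: no H
  2 × C: 3 H each → 6
  2 × N (aromatic): no H
  2 × O: no H
  1 × C: 2 H
  1 × C: 1 H
  1 × N: 2 H
  1 × N (charge +1): 1 H
  1 × N: no H
  1 × O: 1 H
  1 × O (charge -1): no H
  Total hydrogens = 13.

13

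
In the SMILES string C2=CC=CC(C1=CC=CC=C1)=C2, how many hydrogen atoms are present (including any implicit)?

10

Hydrogens are implicit in SMILES; fill each atom to its normal valence:
  10 × C (aromatic): 1 H each → 10
  2 × C (aromatic): no H
  Total hydrogens = 10.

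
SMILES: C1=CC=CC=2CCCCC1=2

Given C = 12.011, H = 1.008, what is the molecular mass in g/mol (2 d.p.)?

132.21

Molecular formula: C10H12.
M = 10×12.011 + 12×1.008 = 132.21 g/mol.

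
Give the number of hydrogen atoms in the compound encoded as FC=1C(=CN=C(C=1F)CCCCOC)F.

12

Hydrogens are implicit in SMILES; fill each atom to its normal valence:
  4 × C: 2 H each → 8
  4 × C (aromatic): no H
  3 × F: no H
  1 × C: 3 H
  1 × C (aromatic): 1 H
  1 × N (aromatic): no H
  1 × O: no H
  Total hydrogens = 12.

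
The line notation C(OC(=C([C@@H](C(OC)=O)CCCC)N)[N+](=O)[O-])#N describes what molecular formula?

Heavy atoms from the SMILES: 10 C, 3 N, 5 O.
Implicit hydrogens by atom environment:
  4 × C: no H
  4 × O: no H
  3 × C: 2 H each → 6
  2 × C: 3 H each → 6
  1 × C: 1 H
  1 × N: 2 H
  1 × N: no H
  1 × N (charge +1): no H
  1 × O (charge -1): no H
  Total hydrogens = 15.
Molecular formula: C10H15N3O5

C10H15N3O5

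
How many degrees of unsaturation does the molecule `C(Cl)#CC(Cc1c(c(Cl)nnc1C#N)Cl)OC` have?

8

Molecular formula from the SMILES: C10H6Cl3N3O.
DoU = (2C + 2 + N − H − X)/2 = (2·10 + 2 + 3 − 6 − 3)/2 = 16/2 = 8.
(Structurally: 1 ring(s) + 7 π bond(s) = 8.)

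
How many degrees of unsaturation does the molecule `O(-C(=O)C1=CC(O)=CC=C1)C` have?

5

Molecular formula from the SMILES: C8H8O3.
DoU = (2C + 2 + N − H − X)/2 = (2·8 + 2 + 0 − 8 − 0)/2 = 10/2 = 5.
(Structurally: 1 ring(s) + 4 π bond(s) = 5.)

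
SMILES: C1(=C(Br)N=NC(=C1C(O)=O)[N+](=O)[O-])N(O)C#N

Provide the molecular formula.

C6H2BrN5O5

Heavy atoms from the SMILES: 1 Br, 6 C, 5 N, 5 O.
Implicit hydrogens by atom environment:
  4 × C (aromatic): no H
  2 × C: no H
  2 × N (aromatic): no H
  2 × N: no H
  2 × O: 1 H each → 2
  2 × O: no H
  1 × Br: no H
  1 × N (charge +1): no H
  1 × O (charge -1): no H
  Total hydrogens = 2.
Molecular formula: C6H2BrN5O5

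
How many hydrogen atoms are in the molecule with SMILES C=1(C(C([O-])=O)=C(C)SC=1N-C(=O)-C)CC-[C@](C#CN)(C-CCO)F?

20

Hydrogens are implicit in SMILES; fill each atom to its normal valence:
  5 × C: 2 H each → 10
  5 × C: no H
  4 × C (aromatic): no H
  2 × C: 3 H each → 6
  2 × O: no H
  1 × F: no H
  1 × N: 2 H
  1 × N: 1 H
  1 × O: 1 H
  1 × O (charge -1): no H
  1 × S (aromatic): no H
  Total hydrogens = 20.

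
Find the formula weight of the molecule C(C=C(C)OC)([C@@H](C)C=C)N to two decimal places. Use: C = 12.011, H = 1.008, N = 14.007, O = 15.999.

155.24

Molecular formula: C9H17NO.
M = 9×12.011 + 17×1.008 + 1×14.007 + 1×15.999 = 155.24 g/mol.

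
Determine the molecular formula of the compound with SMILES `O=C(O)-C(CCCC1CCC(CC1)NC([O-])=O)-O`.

C12H20NO5-

Heavy atoms from the SMILES: 12 C, 1 N, 5 O.
Implicit hydrogens by atom environment:
  7 × C: 2 H each → 14
  3 × C: 1 H each → 3
  2 × C: no H
  2 × O: 1 H each → 2
  2 × O: no H
  1 × N: 1 H
  1 × O (charge -1): no H
  Total hydrogens = 20.
Net charge -1.
Molecular formula: C12H20NO5-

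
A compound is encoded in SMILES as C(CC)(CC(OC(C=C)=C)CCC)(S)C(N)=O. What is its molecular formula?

C13H23NO2S

Heavy atoms from the SMILES: 13 C, 1 N, 2 O, 1 S.
Implicit hydrogens by atom environment:
  6 × C: 2 H each → 12
  3 × C: no H
  2 × C: 3 H each → 6
  2 × C: 1 H each → 2
  2 × O: no H
  1 × N: 2 H
  1 × S: 1 H
  Total hydrogens = 23.
Molecular formula: C13H23NO2S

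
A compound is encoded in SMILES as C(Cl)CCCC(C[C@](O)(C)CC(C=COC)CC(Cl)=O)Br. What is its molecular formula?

Heavy atoms from the SMILES: 1 Br, 15 C, 2 Cl, 3 O.
Implicit hydrogens by atom environment:
  7 × C: 2 H each → 14
  4 × C: 1 H each → 4
  2 × C: 3 H each → 6
  2 × C: no H
  2 × Cl: no H
  2 × O: no H
  1 × Br: no H
  1 × O: 1 H
  Total hydrogens = 25.
Molecular formula: C15H25BrCl2O3

C15H25BrCl2O3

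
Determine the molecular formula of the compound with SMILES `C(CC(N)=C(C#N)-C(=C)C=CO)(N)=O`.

Heavy atoms from the SMILES: 9 C, 3 N, 2 O.
Implicit hydrogens by atom environment:
  5 × C: no H
  2 × C: 2 H each → 4
  2 × C: 1 H each → 2
  2 × N: 2 H each → 4
  1 × N: no H
  1 × O: 1 H
  1 × O: no H
  Total hydrogens = 11.
Molecular formula: C9H11N3O2

C9H11N3O2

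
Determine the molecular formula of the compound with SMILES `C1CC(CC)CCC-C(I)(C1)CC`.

Heavy atoms from the SMILES: 12 C, 1 I.
Implicit hydrogens by atom environment:
  8 × C: 2 H each → 16
  2 × C: 3 H each → 6
  1 × C: 1 H
  1 × C: no H
  1 × I: no H
  Total hydrogens = 23.
Molecular formula: C12H23I

C12H23I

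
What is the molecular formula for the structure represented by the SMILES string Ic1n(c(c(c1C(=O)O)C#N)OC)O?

C7H5IN2O4

Heavy atoms from the SMILES: 7 C, 1 I, 2 N, 4 O.
Implicit hydrogens by atom environment:
  4 × C (aromatic): no H
  2 × C: no H
  2 × O: 1 H each → 2
  2 × O: no H
  1 × C: 3 H
  1 × I: no H
  1 × N (aromatic): no H
  1 × N: no H
  Total hydrogens = 5.
Molecular formula: C7H5IN2O4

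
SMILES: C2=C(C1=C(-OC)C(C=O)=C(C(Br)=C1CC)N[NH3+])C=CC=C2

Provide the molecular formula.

C16H18BrN2O2+

Heavy atoms from the SMILES: 1 Br, 16 C, 2 N, 2 O.
Implicit hydrogens by atom environment:
  7 × C (aromatic): no H
  5 × C (aromatic): 1 H each → 5
  2 × C: 3 H each → 6
  2 × O: no H
  1 × Br: no H
  1 × C: 2 H
  1 × C: 1 H
  1 × N (charge +1): 3 H
  1 × N: 1 H
  Total hydrogens = 18.
Net charge +1.
Molecular formula: C16H18BrN2O2+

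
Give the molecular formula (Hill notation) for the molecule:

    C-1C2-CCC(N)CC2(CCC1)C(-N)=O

Heavy atoms from the SMILES: 11 C, 2 N, 1 O.
Implicit hydrogens by atom environment:
  7 × C: 2 H each → 14
  2 × C: 1 H each → 2
  2 × C: no H
  2 × N: 2 H each → 4
  1 × O: no H
  Total hydrogens = 20.
Molecular formula: C11H20N2O

C11H20N2O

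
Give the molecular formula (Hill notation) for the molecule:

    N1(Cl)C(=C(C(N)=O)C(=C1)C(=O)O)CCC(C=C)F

C11H12ClFN2O3

Heavy atoms from the SMILES: 11 C, 1 Cl, 1 F, 2 N, 3 O.
Implicit hydrogens by atom environment:
  3 × C: 2 H each → 6
  3 × C (aromatic): no H
  2 × C: 1 H each → 2
  2 × C: no H
  2 × O: no H
  1 × C (aromatic): 1 H
  1 × Cl: no H
  1 × F: no H
  1 × N: 2 H
  1 × N (aromatic): no H
  1 × O: 1 H
  Total hydrogens = 12.
Molecular formula: C11H12ClFN2O3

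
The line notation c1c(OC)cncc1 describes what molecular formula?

C6H7NO

Heavy atoms from the SMILES: 6 C, 1 N, 1 O.
Implicit hydrogens by atom environment:
  4 × C (aromatic): 1 H each → 4
  1 × C: 3 H
  1 × C (aromatic): no H
  1 × N (aromatic): no H
  1 × O: no H
  Total hydrogens = 7.
Molecular formula: C6H7NO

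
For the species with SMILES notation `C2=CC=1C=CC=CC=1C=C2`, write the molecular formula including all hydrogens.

Heavy atoms from the SMILES: 10 C.
Implicit hydrogens by atom environment:
  8 × C (aromatic): 1 H each → 8
  2 × C (aromatic): no H
  Total hydrogens = 8.
Molecular formula: C10H8

C10H8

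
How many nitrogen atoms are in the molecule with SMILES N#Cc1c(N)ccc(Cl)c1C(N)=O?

3

The symbol for nitrogen appears 3 times in the SMILES.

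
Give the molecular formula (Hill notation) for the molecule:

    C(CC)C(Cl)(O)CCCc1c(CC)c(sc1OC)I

C14H22ClIO2S

Heavy atoms from the SMILES: 14 C, 1 Cl, 1 I, 2 O, 1 S.
Implicit hydrogens by atom environment:
  6 × C: 2 H each → 12
  4 × C (aromatic): no H
  3 × C: 3 H each → 9
  1 × C: no H
  1 × Cl: no H
  1 × I: no H
  1 × O: 1 H
  1 × O: no H
  1 × S (aromatic): no H
  Total hydrogens = 22.
Molecular formula: C14H22ClIO2S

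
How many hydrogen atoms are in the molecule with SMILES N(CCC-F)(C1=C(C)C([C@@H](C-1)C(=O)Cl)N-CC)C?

22

Hydrogens are implicit in SMILES; fill each atom to its normal valence:
  5 × C: 2 H each → 10
  3 × C: 3 H each → 9
  3 × C: no H
  2 × C: 1 H each → 2
  1 × Cl: no H
  1 × F: no H
  1 × N: 1 H
  1 × N: no H
  1 × O: no H
  Total hydrogens = 22.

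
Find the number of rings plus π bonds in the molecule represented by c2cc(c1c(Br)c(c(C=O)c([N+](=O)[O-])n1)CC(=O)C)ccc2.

Molecular formula from the SMILES: C15H11BrN2O4.
DoU = (2C + 2 + N − H − X)/2 = (2·15 + 2 + 2 − 11 − 1)/2 = 22/2 = 11.
(Structurally: 2 ring(s) + 9 π bond(s) = 11.)

11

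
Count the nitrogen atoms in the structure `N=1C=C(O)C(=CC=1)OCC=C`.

1

The symbol for nitrogen appears 1 time in the SMILES.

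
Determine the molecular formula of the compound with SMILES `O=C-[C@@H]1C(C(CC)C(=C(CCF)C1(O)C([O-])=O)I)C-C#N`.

C14H16FINO4-

Heavy atoms from the SMILES: 14 C, 1 F, 1 I, 1 N, 4 O.
Implicit hydrogens by atom environment:
  5 × C: no H
  4 × C: 2 H each → 8
  4 × C: 1 H each → 4
  2 × O: no H
  1 × C: 3 H
  1 × F: no H
  1 × I: no H
  1 × N: no H
  1 × O: 1 H
  1 × O (charge -1): no H
  Total hydrogens = 16.
Net charge -1.
Molecular formula: C14H16FINO4-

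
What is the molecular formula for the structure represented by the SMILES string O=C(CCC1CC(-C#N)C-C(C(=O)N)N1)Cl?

C10H14ClN3O2

Heavy atoms from the SMILES: 10 C, 1 Cl, 3 N, 2 O.
Implicit hydrogens by atom environment:
  4 × C: 2 H each → 8
  3 × C: 1 H each → 3
  3 × C: no H
  2 × O: no H
  1 × Cl: no H
  1 × N: 2 H
  1 × N: 1 H
  1 × N: no H
  Total hydrogens = 14.
Molecular formula: C10H14ClN3O2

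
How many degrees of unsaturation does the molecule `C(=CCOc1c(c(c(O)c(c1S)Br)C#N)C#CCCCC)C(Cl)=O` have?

Molecular formula from the SMILES: C17H15BrClNO3S.
DoU = (2C + 2 + N − H − X)/2 = (2·17 + 2 + 1 − 15 − 2)/2 = 20/2 = 10.
(Structurally: 1 ring(s) + 9 π bond(s) = 10.)

10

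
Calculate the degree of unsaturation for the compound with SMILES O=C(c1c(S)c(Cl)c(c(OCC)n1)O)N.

Molecular formula from the SMILES: C8H9ClN2O3S.
DoU = (2C + 2 + N − H − X)/2 = (2·8 + 2 + 2 − 9 − 1)/2 = 10/2 = 5.
(Structurally: 1 ring(s) + 4 π bond(s) = 5.)

5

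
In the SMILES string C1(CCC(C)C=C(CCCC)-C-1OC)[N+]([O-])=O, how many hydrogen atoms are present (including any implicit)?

Hydrogens are implicit in SMILES; fill each atom to its normal valence:
  5 × C: 2 H each → 10
  4 × C: 1 H each → 4
  3 × C: 3 H each → 9
  2 × O: no H
  1 × C: no H
  1 × N (charge +1): no H
  1 × O (charge -1): no H
  Total hydrogens = 23.

23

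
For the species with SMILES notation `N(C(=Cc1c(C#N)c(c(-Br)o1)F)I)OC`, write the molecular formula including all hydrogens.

Heavy atoms from the SMILES: 1 Br, 8 C, 1 F, 1 I, 2 N, 2 O.
Implicit hydrogens by atom environment:
  4 × C (aromatic): no H
  2 × C: no H
  1 × Br: no H
  1 × C: 3 H
  1 × C: 1 H
  1 × F: no H
  1 × I: no H
  1 × N: 1 H
  1 × N: no H
  1 × O (aromatic): no H
  1 × O: no H
  Total hydrogens = 5.
Molecular formula: C8H5BrFIN2O2

C8H5BrFIN2O2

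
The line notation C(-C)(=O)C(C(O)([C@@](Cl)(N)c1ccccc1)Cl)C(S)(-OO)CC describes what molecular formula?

C14H19Cl2NO4S

Heavy atoms from the SMILES: 14 C, 2 Cl, 1 N, 4 O, 1 S.
Implicit hydrogens by atom environment:
  5 × C (aromatic): 1 H each → 5
  4 × C: no H
  2 × C: 3 H each → 6
  2 × Cl: no H
  2 × O: 1 H each → 2
  2 × O: no H
  1 × C: 2 H
  1 × C: 1 H
  1 × C (aromatic): no H
  1 × N: 2 H
  1 × S: 1 H
  Total hydrogens = 19.
Molecular formula: C14H19Cl2NO4S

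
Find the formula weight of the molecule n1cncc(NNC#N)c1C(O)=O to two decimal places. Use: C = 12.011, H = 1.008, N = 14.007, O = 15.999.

179.14

Molecular formula: C6H5N5O2.
M = 6×12.011 + 5×1.008 + 5×14.007 + 2×15.999 = 179.14 g/mol.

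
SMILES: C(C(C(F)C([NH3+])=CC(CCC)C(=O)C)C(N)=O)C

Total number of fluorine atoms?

The symbol for fluorine appears 1 time in the SMILES.

1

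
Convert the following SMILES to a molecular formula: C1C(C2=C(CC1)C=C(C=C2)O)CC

Heavy atoms from the SMILES: 12 C, 1 O.
Implicit hydrogens by atom environment:
  4 × C: 2 H each → 8
  3 × C (aromatic): 1 H each → 3
  3 × C (aromatic): no H
  1 × C: 3 H
  1 × C: 1 H
  1 × O: 1 H
  Total hydrogens = 16.
Molecular formula: C12H16O

C12H16O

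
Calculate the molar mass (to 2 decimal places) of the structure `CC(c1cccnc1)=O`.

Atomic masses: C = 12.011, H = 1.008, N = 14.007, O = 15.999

Molecular formula: C7H7NO.
M = 7×12.011 + 7×1.008 + 1×14.007 + 1×15.999 = 121.14 g/mol.

121.14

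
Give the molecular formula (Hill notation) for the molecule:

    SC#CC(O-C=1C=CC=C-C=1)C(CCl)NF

C11H11ClFNOS

Heavy atoms from the SMILES: 11 C, 1 Cl, 1 F, 1 N, 1 O, 1 S.
Implicit hydrogens by atom environment:
  5 × C (aromatic): 1 H each → 5
  2 × C: 1 H each → 2
  2 × C: no H
  1 × C: 2 H
  1 × C (aromatic): no H
  1 × Cl: no H
  1 × F: no H
  1 × N: 1 H
  1 × O: no H
  1 × S: 1 H
  Total hydrogens = 11.
Molecular formula: C11H11ClFNOS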